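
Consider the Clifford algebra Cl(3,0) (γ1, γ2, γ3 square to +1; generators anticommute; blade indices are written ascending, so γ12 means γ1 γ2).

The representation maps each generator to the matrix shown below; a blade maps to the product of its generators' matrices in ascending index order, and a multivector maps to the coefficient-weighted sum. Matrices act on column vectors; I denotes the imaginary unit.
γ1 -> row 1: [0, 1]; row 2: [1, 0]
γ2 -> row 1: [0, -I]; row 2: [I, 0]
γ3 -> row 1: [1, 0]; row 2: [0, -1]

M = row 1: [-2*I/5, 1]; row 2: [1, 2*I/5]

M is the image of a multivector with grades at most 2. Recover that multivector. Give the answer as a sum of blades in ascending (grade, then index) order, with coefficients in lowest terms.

Method: 1, rho(γ1), rho(γ2), rho(γ3) form a trace-orthogonal basis of the 2x2 complex matrices (tr(X Y) = 2 if X = Y, else 0), so M = m0*1 + m1*rho(γ1) + m2*rho(γ2) + m3*rho(γ3) with m0 = tr(M)/2 = 0, m1 = tr(M rho(γ1))/2 = 1, m2 = tr(M rho(γ2))/2 = 0, m3 = tr(M rho(γ3))/2 = -2*I/5.
Multiplying table entries, the bivector images are rho(γ12) = I*rho(γ3), rho(γ13) = -I*rho(γ2), rho(γ23) = I*rho(γ1); with real blade coefficients the real parts of m0..m3 are the coefficients of 1, γ1, γ2, γ3 and the imaginary parts give the bivectors (γ23: Im m1, γ13: -Im m2, γ12: Im m3).
Answer: γ1 - 2/5*γ12


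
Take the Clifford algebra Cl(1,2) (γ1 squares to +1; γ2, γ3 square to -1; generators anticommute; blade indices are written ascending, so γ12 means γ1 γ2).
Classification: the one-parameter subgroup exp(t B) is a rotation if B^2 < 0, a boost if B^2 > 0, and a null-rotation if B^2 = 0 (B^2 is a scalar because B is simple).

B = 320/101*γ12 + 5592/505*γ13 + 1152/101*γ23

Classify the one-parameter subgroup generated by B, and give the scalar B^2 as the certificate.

B^2 term by term: the squares give (320/101)^2*(γ12)^2 + (5592/505)^2*(γ13)^2 + (1152/101)^2*(γ23)^2 = 102400/10201*(+1) + 31270464/255025*(+1) + 1327104/10201*(-1) = 64/25 (each basis 2-blade squares to minus the product of its generators' squares); cross terms between blades sharing an index anticommute and cancel. So B^2 = 64/25.
Answer: boost, certificate B^2 = 64/25. No conjugation can change B^2 = 64/25; the sign gives the class.


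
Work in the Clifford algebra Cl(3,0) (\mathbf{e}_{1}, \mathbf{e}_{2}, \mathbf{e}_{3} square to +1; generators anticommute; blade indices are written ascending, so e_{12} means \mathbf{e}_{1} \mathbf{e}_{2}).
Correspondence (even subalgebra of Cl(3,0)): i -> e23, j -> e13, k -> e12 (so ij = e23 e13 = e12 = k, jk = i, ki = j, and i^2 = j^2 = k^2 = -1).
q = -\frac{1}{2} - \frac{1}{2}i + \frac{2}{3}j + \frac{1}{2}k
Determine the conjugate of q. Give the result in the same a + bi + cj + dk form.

In blades: q = -\frac{1}{2} + \frac{1}{2} e_{12} + \frac{2}{3} e_{13} - \frac{1}{2} e_{23}.
Quaternion conjugation is reversion on the even subalgebra: the scalar is fixed and every grade-2 blade flips sign, giving -\frac{1}{2} - \frac{1}{2} e_{12} - \frac{2}{3} e_{13} + \frac{1}{2} e_{23}; translating back:
Answer: -\frac{1}{2} + \frac{1}{2}i - \frac{2}{3}j - \frac{1}{2}k


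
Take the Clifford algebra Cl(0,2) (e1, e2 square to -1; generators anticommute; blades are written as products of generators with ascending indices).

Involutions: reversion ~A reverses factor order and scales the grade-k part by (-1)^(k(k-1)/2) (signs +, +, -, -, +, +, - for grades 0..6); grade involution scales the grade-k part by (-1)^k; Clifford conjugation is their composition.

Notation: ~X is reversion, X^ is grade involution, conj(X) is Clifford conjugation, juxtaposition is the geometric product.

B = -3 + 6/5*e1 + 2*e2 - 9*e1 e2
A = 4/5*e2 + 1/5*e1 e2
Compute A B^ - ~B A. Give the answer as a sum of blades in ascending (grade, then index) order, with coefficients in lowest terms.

first term: 17/5 - 34/5*e1 - 66/25*e2 + 9/25*e1 e2
second term: -17/5 - 34/5*e1 - 66/25*e2 + 9/25*e1 e2
Answer: 34/5


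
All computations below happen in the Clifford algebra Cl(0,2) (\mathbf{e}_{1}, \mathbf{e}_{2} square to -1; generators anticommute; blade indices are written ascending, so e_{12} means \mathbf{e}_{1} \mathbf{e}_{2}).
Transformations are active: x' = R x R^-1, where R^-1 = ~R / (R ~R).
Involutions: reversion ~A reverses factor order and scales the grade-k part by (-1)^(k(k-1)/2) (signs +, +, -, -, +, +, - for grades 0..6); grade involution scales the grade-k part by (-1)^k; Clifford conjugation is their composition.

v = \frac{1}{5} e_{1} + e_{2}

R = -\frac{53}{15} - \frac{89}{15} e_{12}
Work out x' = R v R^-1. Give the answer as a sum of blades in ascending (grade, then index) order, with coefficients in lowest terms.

~R = -\frac{53}{15} + \frac{89}{15} e_{12}, and R ~R = \frac{2146}{45}, so R^-1 = ~R / (\frac{2146}{45}).
R v = \frac{392}{75} e_{1} - \frac{118}{25} e_{2}
Answer: -\frac{26141}{26825} e_{1} - \frac{8063}{26825} e_{2}


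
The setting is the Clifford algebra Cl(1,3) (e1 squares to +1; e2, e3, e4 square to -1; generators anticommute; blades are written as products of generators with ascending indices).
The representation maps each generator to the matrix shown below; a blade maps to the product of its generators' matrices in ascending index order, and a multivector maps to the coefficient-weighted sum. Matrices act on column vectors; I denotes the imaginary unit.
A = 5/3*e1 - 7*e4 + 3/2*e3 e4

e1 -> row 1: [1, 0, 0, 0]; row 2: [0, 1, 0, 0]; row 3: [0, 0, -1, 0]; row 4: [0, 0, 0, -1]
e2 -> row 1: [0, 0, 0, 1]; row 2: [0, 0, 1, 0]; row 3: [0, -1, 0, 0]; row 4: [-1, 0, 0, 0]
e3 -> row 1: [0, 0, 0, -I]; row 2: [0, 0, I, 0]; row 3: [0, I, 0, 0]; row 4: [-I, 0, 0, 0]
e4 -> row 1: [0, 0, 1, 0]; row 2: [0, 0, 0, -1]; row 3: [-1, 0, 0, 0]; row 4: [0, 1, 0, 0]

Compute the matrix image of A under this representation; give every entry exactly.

Bivector images (products of the table entries): rho(e3 e4) = rho(e3)rho(e4) = row 1: [0, -I, 0, 0]; row 2: [-I, 0, 0, 0]; row 3: [0, 0, 0, -I]; row 4: [0, 0, -I, 0].
M = (5/3)*rho(e1) + (-7)*rho(e4) + (3/2)*rho(e3 e4), summed entrywise:
Answer: row 1: [5/3, -3*I/2, -7, 0]; row 2: [-3*I/2, 5/3, 0, 7]; row 3: [7, 0, -5/3, -3*I/2]; row 4: [0, -7, -3*I/2, -5/3]


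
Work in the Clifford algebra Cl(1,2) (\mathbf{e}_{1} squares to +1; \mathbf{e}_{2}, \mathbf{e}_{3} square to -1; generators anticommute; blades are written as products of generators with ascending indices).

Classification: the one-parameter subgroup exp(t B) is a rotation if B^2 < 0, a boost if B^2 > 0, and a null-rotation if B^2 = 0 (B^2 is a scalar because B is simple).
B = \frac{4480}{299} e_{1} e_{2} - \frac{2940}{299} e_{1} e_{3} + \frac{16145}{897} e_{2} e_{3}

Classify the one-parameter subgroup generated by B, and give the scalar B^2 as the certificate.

B^2 term by term: the squares give (\frac{4480}{299})^2*(e_{1} e_{2})^2 + (-\frac{2940}{299})^2*(e_{1} e_{3})^2 + (\frac{16145}{897})^2*(e_{2} e_{3})^2 = \frac{20070400}{89401}*(+1) + \frac{8643600}{89401}*(+1) + \frac{260661025}{804609}*(-1) = -\frac{25}{9} (each basis 2-blade squares to minus the product of its generators' squares); cross terms between blades sharing an index anticommute and cancel. So B^2 = -\frac{25}{9}.
Answer: rotation, certificate B^2 = -\frac{25}{9}. Key observation: B^2 = -\frac{25}{9} is a conjugation invariant, so its sign decides the class regardless of the surface form of B.


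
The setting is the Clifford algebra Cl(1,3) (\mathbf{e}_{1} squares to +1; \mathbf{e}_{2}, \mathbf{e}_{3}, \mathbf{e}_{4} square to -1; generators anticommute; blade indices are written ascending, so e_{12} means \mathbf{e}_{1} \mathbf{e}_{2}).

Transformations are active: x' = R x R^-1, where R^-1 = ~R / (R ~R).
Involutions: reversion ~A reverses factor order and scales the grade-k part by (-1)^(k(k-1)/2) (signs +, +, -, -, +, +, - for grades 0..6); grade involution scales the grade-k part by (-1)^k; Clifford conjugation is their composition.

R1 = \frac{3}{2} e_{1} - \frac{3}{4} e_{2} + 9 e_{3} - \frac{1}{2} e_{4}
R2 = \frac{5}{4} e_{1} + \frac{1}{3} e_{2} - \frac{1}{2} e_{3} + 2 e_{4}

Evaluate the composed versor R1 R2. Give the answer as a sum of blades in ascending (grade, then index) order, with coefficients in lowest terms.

Distribute over the terms of R1 (each basis-blade product reordered to ascending indices, repeated generators contracted through their squares):
(\frac{3}{2} e_{1}) R2 = \frac{15}{8} + \frac{1}{2} e_{12} - \frac{3}{4} e_{13} + 3 e_{14}
(-\frac{3}{4} e_{2}) R2 = \frac{1}{4} + \frac{15}{16} e_{12} + \frac{3}{8} e_{23} - \frac{3}{2} e_{24}
(9 e_{3}) R2 = \frac{9}{2} - \frac{45}{4} e_{13} - 3 e_{23} + 18 e_{34}
(-\frac{1}{2} e_{4}) R2 = 1 + \frac{5}{8} e_{14} + \frac{1}{6} e_{24} - \frac{1}{4} e_{34}
Summing the partial products and collecting blades:
Answer: \frac{61}{8} + \frac{23}{16} e_{12} - 12 e_{13} + \frac{29}{8} e_{14} - \frac{21}{8} e_{23} - \frac{4}{3} e_{24} + \frac{71}{4} e_{34}


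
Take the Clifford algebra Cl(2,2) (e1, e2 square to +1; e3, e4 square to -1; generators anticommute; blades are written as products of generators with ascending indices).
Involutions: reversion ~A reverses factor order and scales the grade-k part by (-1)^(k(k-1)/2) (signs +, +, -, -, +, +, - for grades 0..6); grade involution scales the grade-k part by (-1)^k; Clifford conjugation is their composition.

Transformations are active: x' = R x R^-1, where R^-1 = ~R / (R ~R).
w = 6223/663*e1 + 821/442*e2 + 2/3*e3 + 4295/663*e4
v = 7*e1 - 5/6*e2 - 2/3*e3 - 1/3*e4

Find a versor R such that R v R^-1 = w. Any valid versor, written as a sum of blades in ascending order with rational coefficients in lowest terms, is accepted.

Since q(v) = q(w) = 1769/36, the sum R = v + w = 10864/663*e1 + 679/663*e2 + 1358/221*e4 does the job whenever invertible.
Answer: 10864/663*e1 + 679/663*e2 + 1358/221*e4


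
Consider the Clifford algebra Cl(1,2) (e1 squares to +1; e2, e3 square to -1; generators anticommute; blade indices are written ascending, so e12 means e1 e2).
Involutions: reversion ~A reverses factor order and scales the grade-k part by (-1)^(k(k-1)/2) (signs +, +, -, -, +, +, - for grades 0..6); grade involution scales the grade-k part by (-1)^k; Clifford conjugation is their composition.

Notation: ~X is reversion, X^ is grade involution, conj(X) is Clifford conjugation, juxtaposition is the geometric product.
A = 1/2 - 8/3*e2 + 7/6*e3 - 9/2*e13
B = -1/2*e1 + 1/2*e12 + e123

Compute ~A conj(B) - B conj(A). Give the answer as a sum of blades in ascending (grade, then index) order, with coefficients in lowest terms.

first term: 19/12*e1 - 9/2*e2 - 9/4*e3 - 1/12*e12 - 13/4*e13 - 9/4*e23 - 1/12*e123
second term: -19/12*e1 - 9/2*e2 - 9/4*e3 + 1/12*e12 + 13/4*e13 - 9/4*e23 - 1/12*e123
Answer: 19/6*e1 - 1/6*e12 - 13/2*e13


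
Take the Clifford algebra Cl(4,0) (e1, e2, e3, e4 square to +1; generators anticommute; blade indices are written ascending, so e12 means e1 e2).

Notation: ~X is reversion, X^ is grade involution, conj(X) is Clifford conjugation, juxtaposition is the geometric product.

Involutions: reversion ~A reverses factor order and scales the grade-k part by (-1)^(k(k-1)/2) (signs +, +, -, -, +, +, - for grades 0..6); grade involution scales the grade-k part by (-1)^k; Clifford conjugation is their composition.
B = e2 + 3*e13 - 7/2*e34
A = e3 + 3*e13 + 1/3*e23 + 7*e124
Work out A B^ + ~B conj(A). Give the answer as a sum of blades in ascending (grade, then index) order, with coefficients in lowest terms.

first term: -9 - 3*e1 + 1/3*e3 - 7/2*e4 + e12 - 7/2*e14 + e23 - 7/6*e24 + 55/2*e123 - 21*e234
second term: -9 + 3*e1 - 1/3*e3 + 7/2*e4 - e12 + 7/2*e14 - e23 + 7/6*e24 + 55/2*e123 - 21*e234
Answer: -18 + 55*e123 - 42*e234


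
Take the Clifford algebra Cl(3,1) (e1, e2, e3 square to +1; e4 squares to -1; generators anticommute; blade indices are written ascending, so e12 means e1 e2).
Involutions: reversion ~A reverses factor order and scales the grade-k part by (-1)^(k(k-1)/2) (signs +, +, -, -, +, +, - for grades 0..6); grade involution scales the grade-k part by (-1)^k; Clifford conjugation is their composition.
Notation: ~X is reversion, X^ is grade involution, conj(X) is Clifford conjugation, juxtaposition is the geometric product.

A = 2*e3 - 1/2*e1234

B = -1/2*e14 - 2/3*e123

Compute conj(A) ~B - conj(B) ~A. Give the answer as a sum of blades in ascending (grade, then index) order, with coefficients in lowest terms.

first term: -1/3*e4 - 4/3*e12 - 1/4*e23 + e134
second term: -1/3*e4 - 4/3*e12 - 1/4*e23 - e134
Answer: 2*e134


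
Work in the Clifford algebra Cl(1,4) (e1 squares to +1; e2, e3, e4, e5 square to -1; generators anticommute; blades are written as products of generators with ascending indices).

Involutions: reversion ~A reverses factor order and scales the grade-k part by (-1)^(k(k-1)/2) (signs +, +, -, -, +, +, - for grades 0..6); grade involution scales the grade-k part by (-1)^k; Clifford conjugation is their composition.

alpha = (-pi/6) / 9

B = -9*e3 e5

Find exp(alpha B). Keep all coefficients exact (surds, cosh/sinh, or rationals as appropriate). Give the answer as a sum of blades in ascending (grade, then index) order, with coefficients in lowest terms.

B^2 = (-9)^2*(e3 e5)^2 = 81*(-1) = -81 (a basis 2-blade squares to minus the product of its generators' squares).
B^2 = -81 — the series telescopes trigonometrically here: l = 9, alpha*l = -pi/6, so exp(alpha B) = cos(-pi/6) + (sin(-pi/6)/9)*B = sqrt(3)/2 + (-1/18)*B.
Answer: sqrt(3)/2 + 1/2*e3 e5


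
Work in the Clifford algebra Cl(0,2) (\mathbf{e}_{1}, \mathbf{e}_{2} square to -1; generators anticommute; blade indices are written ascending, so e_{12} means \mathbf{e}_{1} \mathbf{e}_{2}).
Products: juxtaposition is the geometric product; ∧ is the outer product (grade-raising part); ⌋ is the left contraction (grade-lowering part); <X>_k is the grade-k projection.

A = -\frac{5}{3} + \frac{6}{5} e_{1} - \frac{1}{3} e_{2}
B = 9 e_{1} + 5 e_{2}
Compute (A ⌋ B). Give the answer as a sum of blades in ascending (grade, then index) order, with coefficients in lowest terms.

step 1: -\frac{137}{15} - 15 e_{1} - \frac{25}{3} e_{2}
Answer: -\frac{137}{15} - 15 e_{1} - \frac{25}{3} e_{2}


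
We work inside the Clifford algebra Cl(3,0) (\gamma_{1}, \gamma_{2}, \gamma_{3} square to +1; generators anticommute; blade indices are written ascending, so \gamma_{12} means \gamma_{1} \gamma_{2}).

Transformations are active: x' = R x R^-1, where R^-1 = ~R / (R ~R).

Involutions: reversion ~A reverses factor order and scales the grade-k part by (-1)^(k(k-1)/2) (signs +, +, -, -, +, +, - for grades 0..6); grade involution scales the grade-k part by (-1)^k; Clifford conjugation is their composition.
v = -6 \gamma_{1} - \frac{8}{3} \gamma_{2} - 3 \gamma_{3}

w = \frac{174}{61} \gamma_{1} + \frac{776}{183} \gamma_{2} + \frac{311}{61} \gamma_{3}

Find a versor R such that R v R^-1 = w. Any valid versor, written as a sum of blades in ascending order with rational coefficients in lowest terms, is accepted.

Equal squares first: v^2 = w^2 = \frac{469}{9}. Then v + w = -\frac{192}{61} \gamma_{1} + \frac{96}{61} \gamma_{2} + \frac{128}{61} \gamma_{3} is a versor taking v to w, provided it is invertible.
Answer: -\frac{192}{61} \gamma_{1} + \frac{96}{61} \gamma_{2} + \frac{128}{61} \gamma_{3}


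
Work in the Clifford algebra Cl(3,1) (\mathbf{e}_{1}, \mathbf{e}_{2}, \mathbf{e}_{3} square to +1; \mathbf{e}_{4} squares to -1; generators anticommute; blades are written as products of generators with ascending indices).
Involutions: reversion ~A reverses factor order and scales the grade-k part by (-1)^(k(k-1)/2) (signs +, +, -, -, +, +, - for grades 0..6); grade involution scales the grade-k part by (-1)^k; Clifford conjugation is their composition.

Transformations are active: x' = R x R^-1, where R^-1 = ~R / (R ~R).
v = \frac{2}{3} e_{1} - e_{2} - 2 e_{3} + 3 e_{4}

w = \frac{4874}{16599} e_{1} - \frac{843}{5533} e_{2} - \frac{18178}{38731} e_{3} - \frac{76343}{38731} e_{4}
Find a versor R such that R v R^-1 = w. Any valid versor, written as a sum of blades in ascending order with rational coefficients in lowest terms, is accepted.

Take R = v + w = \frac{15940}{16599} e_{1} - \frac{6376}{5533} e_{2} - \frac{95640}{38731} e_{3} + \frac{39850}{38731} e_{4}. Because q(v) = q(w) = -\frac{32}{9}, conjugation by R sends v exactly to w.
Answer: \frac{15940}{16599} e_{1} - \frac{6376}{5533} e_{2} - \frac{95640}{38731} e_{3} + \frac{39850}{38731} e_{4}


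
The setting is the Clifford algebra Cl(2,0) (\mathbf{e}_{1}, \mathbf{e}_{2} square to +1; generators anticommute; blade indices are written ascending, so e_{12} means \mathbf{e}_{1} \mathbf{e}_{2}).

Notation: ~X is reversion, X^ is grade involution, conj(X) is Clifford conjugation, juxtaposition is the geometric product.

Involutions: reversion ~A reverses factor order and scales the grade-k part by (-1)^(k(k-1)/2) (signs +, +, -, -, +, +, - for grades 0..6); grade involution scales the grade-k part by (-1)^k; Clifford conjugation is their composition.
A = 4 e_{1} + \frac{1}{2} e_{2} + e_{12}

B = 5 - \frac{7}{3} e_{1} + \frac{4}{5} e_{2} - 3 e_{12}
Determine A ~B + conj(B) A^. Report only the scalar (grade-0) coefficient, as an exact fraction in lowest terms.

first term: -\frac{179}{15} + \frac{193}{10} e_{1} + \frac{101}{6} e_{2} + \frac{281}{30} e_{12}
second term: -\frac{179}{15} - \frac{207}{10} e_{1} + \frac{71}{6} e_{2} + \frac{19}{30} e_{12}
Answer: -\frac{358}{15}


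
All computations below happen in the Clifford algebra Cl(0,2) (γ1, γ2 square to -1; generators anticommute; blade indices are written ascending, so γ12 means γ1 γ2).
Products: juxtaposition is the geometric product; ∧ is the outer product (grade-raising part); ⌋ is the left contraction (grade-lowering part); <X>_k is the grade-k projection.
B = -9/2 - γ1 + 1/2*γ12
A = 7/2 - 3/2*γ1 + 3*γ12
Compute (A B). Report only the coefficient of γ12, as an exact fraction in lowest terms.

step 1: -75/4 + 13/4*γ1 - 9/4*γ2 - 47/4*γ12
Answer: -47/4


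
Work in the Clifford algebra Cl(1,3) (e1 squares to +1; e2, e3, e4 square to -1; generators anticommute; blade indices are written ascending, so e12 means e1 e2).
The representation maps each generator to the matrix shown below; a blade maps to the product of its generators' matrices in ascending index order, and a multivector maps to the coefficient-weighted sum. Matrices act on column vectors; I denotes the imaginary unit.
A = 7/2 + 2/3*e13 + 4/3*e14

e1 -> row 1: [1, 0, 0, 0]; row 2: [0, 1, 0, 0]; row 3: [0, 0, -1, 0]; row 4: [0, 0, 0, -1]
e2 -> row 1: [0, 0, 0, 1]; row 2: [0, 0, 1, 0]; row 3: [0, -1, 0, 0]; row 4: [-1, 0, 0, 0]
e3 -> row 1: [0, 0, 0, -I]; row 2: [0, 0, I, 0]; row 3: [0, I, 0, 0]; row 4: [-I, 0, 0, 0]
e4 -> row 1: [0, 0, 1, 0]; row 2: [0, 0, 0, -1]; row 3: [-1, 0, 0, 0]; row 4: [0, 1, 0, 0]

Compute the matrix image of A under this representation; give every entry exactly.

Bivector images (products of the table entries): rho(e13) = rho(e1)rho(e3) = row 1: [0, 0, 0, -I]; row 2: [0, 0, I, 0]; row 3: [0, -I, 0, 0]; row 4: [I, 0, 0, 0]; rho(e14) = rho(e1)rho(e4) = row 1: [0, 0, 1, 0]; row 2: [0, 0, 0, -1]; row 3: [1, 0, 0, 0]; row 4: [0, -1, 0, 0].
M = (7/2)*1 + (2/3)*rho(e13) + (4/3)*rho(e14), summed entrywise (1 is the identity matrix):
Answer: row 1: [7/2, 0, 4/3, -2*I/3]; row 2: [0, 7/2, 2*I/3, -4/3]; row 3: [4/3, -2*I/3, 7/2, 0]; row 4: [2*I/3, -4/3, 0, 7/2]


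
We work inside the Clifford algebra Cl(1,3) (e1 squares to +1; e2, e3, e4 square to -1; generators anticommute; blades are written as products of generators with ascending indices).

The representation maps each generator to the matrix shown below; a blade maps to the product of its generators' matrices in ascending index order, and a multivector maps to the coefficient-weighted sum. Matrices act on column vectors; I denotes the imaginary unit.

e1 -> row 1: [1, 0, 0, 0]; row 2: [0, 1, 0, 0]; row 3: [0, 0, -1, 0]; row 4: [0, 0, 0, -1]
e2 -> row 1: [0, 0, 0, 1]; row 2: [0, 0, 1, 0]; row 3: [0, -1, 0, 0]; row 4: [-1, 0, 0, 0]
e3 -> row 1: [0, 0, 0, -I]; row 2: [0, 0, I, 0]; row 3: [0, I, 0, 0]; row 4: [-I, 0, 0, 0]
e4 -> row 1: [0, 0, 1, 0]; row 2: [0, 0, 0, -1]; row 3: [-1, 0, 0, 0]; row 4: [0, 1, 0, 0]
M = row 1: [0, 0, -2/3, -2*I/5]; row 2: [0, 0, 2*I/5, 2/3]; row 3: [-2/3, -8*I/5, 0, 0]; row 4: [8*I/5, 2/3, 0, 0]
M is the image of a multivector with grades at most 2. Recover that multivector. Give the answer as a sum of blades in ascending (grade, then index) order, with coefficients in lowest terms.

Method: the blade images are trace-orthogonal — tr(rho(e_A) rho(e_B)^-1) = 4 if A = B and 0 otherwise — and rho(e_A)^-1 = (e_A)^2 * rho(e_A) with (e_A)^2 = +1 or -1, so the coefficient of e_A in the preimage is (e_A)^2 * tr(M rho(e_A))/4.
Nonzero projections over blades of grade <= 2: e3: (e3)^2 = -1, tr(M rho(e3)) = 12/5, coefficient -3/5; e1 e3: (e1 e3)^2 = +1, tr(M rho(e1 e3)) = 4, coefficient 1; e1 e4: (e1 e4)^2 = +1, tr(M rho(e1 e4)) = -8/3, coefficient -2/3. Every other blade of grade <= 2 projects to 0.
Answer: -3/5*e3 + e1 e3 - 2/3*e1 e4


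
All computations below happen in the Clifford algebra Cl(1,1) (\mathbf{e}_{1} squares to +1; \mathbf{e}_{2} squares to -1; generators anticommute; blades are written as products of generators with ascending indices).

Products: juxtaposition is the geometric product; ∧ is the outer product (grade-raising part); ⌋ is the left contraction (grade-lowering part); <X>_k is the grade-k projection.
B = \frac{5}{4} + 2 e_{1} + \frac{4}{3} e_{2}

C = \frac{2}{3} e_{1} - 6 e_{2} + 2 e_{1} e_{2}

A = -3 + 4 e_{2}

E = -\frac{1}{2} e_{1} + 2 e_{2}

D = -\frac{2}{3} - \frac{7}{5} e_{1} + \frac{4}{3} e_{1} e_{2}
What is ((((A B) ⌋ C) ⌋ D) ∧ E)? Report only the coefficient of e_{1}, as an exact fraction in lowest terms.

step 1: -\frac{109}{12} - 6 e_{1} + e_{2} - 8 e_{1} e_{2}
step 2: -14 - \frac{73}{18} e_{1} + \frac{85}{2} e_{2} - \frac{109}{6} e_{1} e_{2}
step 3: -\frac{829}{90} + \frac{1144}{15} e_{1} - \frac{146}{27} e_{2} - \frac{56}{3} e_{1} e_{2}
step 4: \frac{829}{180} e_{1} - \frac{829}{45} e_{2} + \frac{20227}{135} e_{1} e_{2}
Answer: \frac{829}{180}


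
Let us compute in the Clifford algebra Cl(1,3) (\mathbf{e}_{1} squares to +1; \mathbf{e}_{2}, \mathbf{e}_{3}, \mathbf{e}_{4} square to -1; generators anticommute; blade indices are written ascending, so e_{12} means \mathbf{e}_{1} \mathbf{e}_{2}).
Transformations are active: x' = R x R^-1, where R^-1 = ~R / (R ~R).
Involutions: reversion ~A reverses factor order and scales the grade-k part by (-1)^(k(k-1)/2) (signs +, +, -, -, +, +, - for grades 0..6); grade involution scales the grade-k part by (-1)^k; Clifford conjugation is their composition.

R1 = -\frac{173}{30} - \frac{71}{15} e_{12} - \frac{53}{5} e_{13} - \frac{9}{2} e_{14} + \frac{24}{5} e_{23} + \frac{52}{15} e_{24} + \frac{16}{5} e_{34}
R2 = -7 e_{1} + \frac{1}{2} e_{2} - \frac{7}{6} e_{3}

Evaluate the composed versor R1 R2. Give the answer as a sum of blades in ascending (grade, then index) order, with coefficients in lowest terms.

Distribute over the terms of R2 (each basis-blade product reordered to ascending indices, repeated generators contracted through their squares):
R1 (-7 e_{1}) = \frac{1211}{30} e_{1} - \frac{497}{15} e_{2} - \frac{371}{5} e_{3} - \frac{63}{2} e_{4} - \frac{168}{5} e_{123} - \frac{364}{15} e_{124} - \frac{112}{5} e_{134}
R1 (\frac{1}{2} e_{2}) = \frac{71}{30} e_{1} - \frac{173}{60} e_{2} + \frac{12}{5} e_{3} + \frac{26}{15} e_{4} + \frac{53}{10} e_{123} + \frac{9}{4} e_{124} + \frac{8}{5} e_{234}
R1 (-\frac{7}{6} e_{3}) = -\frac{371}{30} e_{1} + \frac{28}{5} e_{2} + \frac{1211}{180} e_{3} - \frac{56}{15} e_{4} + \frac{497}{90} e_{123} - \frac{21}{4} e_{134} + \frac{182}{45} e_{234}
Summing the partial products and collecting blades:
Answer: \frac{911}{30} e_{1} - \frac{365}{12} e_{2} - \frac{11713}{180} e_{3} - \frac{67}{2} e_{4} - \frac{205}{9} e_{123} - \frac{1321}{60} e_{124} - \frac{553}{20} e_{134} + \frac{254}{45} e_{234}


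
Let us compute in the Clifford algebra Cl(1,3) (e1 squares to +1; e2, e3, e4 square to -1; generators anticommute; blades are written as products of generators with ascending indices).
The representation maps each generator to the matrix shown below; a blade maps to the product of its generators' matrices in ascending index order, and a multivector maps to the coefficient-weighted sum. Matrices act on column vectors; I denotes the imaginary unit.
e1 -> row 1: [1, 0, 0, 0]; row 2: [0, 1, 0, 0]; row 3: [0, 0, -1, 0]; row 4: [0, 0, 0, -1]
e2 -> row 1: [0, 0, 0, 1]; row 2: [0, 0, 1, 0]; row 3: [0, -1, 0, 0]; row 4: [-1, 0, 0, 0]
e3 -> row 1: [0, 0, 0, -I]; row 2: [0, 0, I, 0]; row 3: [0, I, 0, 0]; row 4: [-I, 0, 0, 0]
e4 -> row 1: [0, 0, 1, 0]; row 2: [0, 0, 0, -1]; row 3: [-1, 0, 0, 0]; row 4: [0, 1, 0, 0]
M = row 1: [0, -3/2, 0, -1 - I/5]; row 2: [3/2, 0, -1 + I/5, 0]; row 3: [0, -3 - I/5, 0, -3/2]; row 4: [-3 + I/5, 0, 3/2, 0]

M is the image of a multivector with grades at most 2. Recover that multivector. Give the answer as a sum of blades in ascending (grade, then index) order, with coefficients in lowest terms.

Method: the blade images are trace-orthogonal — tr(rho(e_A) rho(e_B)^-1) = 4 if A = B and 0 otherwise — and rho(e_A)^-1 = (e_A)^2 * rho(e_A) with (e_A)^2 = +1 or -1, so the coefficient of e_A in the preimage is (e_A)^2 * tr(M rho(e_A))/4.
Nonzero projections over blades of grade <= 2: e2: (e2)^2 = -1, tr(M rho(e2)) = -4, coefficient 1; e1 e2: (e1 e2)^2 = +1, tr(M rho(e1 e2)) = -8, coefficient -2; e1 e3: (e1 e3)^2 = +1, tr(M rho(e1 e3)) = 4/5, coefficient 1/5; e2 e4: (e2 e4)^2 = -1, tr(M rho(e2 e4)) = 6, coefficient -3/2. Every other blade of grade <= 2 projects to 0.
Answer: e2 - 2*e1 e2 + 1/5*e1 e3 - 3/2*e2 e4


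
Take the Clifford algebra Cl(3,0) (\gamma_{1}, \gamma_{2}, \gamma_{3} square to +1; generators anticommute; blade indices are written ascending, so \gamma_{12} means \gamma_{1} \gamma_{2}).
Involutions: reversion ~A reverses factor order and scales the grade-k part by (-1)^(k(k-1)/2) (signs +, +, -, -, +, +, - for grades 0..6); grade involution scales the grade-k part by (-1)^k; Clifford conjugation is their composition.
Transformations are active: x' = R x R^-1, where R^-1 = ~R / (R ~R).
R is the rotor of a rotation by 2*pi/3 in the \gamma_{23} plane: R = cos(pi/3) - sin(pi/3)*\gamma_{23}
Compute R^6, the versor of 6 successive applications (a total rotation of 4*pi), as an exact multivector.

Because a rotor carries half the rotation angle, composing 6 copies of this \gamma_{23}-plane rotor multiplies the phase: 6*(pi/3) = 2 \pi, hence R^6 = cos(2 \pi) - sin(2 \pi)*\gamma_{23}.
cos(2 \pi) = 1 and sin(2 \pi) = 0, so R^6 = 1. The total rotation 4*pi is 2 full turns, so every vector returns to itself, yet the rotor is +1, back on the identity sheet (an even number of 2*pi turns).
Answer: 1


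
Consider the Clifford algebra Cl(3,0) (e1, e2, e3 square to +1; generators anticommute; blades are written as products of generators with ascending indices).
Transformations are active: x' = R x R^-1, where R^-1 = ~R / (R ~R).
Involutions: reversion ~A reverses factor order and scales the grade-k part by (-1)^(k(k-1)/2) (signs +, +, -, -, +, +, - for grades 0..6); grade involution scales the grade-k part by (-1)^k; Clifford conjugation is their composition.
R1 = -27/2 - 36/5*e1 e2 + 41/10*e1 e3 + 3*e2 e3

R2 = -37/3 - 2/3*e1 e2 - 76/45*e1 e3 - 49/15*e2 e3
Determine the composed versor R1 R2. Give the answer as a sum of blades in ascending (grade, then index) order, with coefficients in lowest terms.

Distribute over the terms of R1 (each basis-blade product reordered to ascending indices, repeated generators contracted through their squares):
(-27/2) R2 = 333/2 + 9*e1 e2 + 114/5*e1 e3 + 441/10*e2 e3
(-36/5*e1 e2) R2 = -24/5 + 444/5*e1 e2 + 588/25*e1 e3 - 304/25*e2 e3
(41/10*e1 e3) R2 = 1558/225 + 2009/150*e1 e2 - 1517/30*e1 e3 - 41/15*e2 e3
(3*e2 e3) R2 = 49/5 - 76/15*e1 e2 + 2*e1 e3 - 37*e2 e3
Summing the partial products and collecting blades:
Answer: 80291/450 + 15919/150*e1 e2 - 337/150*e1 e3 - 1169/150*e2 e3


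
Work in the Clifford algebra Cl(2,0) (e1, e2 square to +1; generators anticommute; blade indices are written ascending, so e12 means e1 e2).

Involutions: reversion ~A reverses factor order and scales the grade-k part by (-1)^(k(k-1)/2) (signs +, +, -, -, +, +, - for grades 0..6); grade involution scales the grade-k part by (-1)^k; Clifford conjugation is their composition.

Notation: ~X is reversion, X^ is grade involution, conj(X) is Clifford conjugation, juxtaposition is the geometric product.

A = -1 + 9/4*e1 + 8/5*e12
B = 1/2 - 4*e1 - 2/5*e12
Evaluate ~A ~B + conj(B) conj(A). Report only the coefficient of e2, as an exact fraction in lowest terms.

first term: -443/50 + 41/8*e1 - 11/2*e2 - 6/5*e12
second term: -443/50 - 41/8*e1 - 11/2*e2 - 6/5*e12
Answer: -11


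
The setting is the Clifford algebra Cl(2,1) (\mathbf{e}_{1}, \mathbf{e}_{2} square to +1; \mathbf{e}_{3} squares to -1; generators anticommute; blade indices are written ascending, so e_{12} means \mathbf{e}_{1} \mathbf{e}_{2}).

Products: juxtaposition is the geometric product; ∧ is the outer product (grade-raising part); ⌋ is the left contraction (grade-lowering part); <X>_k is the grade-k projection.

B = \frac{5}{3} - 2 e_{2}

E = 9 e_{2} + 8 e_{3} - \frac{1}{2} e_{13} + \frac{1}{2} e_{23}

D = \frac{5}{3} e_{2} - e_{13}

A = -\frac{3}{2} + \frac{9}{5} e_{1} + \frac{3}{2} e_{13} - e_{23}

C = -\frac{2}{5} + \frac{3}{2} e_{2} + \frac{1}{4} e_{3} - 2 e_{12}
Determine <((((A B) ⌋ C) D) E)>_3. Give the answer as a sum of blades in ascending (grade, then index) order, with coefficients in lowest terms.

step 1: -\frac{5}{2} + 3 e_{1} + 3 e_{2} - 2 e_{3} - \frac{18}{5} e_{12} + \frac{5}{2} e_{13} - \frac{5}{3} e_{23} + 3 e_{123}
step 2: -\frac{6}{5} + 6 e_{1} - \frac{39}{4} e_{2} - \frac{5}{8} e_{3} + 5 e_{12}
step 3: -\frac{65}{4} + \frac{215}{24} e_{1} - 2 e_{2} - 6 e_{3} + 10 e_{12} + \frac{6}{5} e_{13} + \frac{145}{24} e_{23} - \frac{39}{4} e_{123}
step 4: \frac{7781}{240} + \frac{3141}{40} e_{1} - \frac{4859}{24} e_{2} - \frac{9113}{48} e_{3} + \frac{38939}{240} e_{12} + \frac{4141}{24} e_{13} + \frac{279}{8} e_{23} + \frac{17443}{240} e_{123}
step 5: \frac{17443}{240} e_{123}
Answer: \frac{17443}{240} e_{123}


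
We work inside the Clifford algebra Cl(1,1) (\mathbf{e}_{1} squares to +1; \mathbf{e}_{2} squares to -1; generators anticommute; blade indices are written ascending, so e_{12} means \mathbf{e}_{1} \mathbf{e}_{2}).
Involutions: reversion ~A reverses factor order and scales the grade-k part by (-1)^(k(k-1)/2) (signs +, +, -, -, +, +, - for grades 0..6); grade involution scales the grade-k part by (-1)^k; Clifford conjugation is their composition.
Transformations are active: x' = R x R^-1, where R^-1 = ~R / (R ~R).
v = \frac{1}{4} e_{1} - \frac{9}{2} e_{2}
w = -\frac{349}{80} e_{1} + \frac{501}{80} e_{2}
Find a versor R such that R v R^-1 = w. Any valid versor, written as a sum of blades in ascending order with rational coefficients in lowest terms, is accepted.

A norm check does it: q(v) = q(w) = -\frac{323}{16}, hence R = v + w = -\frac{329}{80} e_{1} + \frac{141}{80} e_{2} realises the map — parallel part kept, (v - w)/2 negated, v carried to w.
Answer: -\frac{329}{80} e_{1} + \frac{141}{80} e_{2}


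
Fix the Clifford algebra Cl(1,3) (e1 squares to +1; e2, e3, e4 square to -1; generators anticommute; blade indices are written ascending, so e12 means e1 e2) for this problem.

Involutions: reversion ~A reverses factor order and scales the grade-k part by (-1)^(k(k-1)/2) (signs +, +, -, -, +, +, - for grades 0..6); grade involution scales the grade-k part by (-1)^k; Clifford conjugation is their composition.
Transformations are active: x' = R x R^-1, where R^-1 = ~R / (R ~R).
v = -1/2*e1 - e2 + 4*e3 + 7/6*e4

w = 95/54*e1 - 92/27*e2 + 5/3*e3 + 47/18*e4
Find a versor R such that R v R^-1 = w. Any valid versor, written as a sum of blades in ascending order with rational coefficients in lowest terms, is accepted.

The midline construction: v and w both square to -163/9, so reflecting in their sum 34/27*e1 - 119/27*e2 + 17/3*e3 + 34/9*e4 exchanges them.
Answer: 34/27*e1 - 119/27*e2 + 17/3*e3 + 34/9*e4


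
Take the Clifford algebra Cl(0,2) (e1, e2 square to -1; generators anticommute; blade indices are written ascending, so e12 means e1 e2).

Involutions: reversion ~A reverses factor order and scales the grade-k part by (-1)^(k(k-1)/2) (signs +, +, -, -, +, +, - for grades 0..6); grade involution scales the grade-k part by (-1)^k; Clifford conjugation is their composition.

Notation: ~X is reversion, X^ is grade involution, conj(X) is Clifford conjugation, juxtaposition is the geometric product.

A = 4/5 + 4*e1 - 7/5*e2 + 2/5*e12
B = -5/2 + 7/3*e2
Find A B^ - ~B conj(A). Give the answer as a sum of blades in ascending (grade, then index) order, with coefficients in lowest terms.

first term: -79/15 - 136/15*e1 + 49/30*e2 - 31/3*e12
second term: -79/15 + 136/15*e1 - 49/30*e2 + 31/3*e12
Answer: -272/15*e1 + 49/15*e2 - 62/3*e12


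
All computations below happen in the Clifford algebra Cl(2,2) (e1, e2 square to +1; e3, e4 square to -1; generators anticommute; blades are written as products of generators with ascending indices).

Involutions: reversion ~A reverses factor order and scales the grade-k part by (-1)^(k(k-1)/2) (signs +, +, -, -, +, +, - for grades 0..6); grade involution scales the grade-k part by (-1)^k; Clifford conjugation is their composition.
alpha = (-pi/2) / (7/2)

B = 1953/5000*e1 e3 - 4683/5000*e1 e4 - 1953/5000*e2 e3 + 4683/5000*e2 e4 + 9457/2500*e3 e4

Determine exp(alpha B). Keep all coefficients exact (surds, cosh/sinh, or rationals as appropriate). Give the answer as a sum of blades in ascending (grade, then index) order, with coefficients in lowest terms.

B^2 term by term: the squares give (1953/5000)^2*(e1 e3)^2 + (-4683/5000)^2*(e1 e4)^2 + (-1953/5000)^2*(e2 e3)^2 + (4683/5000)^2*(e2 e4)^2 + (9457/2500)^2*(e3 e4)^2 = 3814209/25000000*(+1) + 21930489/25000000*(+1) + 3814209/25000000*(+1) + 21930489/25000000*(+1) + 89434849/6250000*(-1) = -49/4 (each basis 2-blade squares to minus the product of its generators' squares); cross terms between blades sharing an index anticommute and cancel; the commuting (index-disjoint) pairs give grade-4 terms 2*c*c'*(blade product), which cancel blade by blade — e1 e2 e3 e4: -9145899/12500000 + 9145899/12500000 = 0 — confirming B is simple. So B^2 = -49/4.
B^2 = -49/4 — B^2 < 0, so the exponential closes trigonometrically: l = 7/2, alpha*l = -pi/2, so exp(alpha B) = cos(-pi/2) + (sin(-pi/2)/(7/2))*B = 0 + (-2/7)*B.
Answer: -279/2500*e1 e3 + 669/2500*e1 e4 + 279/2500*e2 e3 - 669/2500*e2 e4 - 1351/1250*e3 e4


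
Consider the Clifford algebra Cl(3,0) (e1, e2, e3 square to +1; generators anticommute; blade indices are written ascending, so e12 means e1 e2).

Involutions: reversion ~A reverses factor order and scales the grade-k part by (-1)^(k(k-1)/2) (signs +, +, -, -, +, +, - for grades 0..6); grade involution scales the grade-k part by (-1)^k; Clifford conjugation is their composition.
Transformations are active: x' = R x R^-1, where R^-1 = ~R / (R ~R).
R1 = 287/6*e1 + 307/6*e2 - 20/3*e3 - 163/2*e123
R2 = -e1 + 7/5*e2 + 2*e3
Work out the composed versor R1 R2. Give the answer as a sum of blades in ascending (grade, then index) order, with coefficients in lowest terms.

Distribute over the terms of R2 (each basis-blade product reordered to ascending indices, repeated generators contracted through their squares):
R1 (-e1) = -287/6 + 307/6*e12 - 20/3*e13 + 163/2*e23
R1 (7/5*e2) = 2149/30 + 2009/30*e12 + 1141/10*e13 + 28/3*e23
R1 (2*e3) = -40/3 - 163*e12 + 287/3*e13 + 307/3*e23
Summing the partial products and collecting blades:
Answer: 157/15 - 673/15*e12 + 2031/10*e13 + 1159/6*e23


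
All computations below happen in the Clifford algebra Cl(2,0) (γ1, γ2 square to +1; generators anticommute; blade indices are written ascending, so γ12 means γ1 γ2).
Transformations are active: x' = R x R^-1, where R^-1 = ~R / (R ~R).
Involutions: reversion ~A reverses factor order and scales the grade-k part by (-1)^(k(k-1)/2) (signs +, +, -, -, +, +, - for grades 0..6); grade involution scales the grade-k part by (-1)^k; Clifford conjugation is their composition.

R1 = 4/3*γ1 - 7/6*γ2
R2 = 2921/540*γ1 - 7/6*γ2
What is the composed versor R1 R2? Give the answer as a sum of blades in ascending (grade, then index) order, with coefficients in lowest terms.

Distribute over the terms of R1 (each basis-blade product reordered to ascending indices, repeated generators contracted through their squares):
(4/3*γ1) R2 = 2921/405 - 14/9*γ12
(-7/6*γ2) R2 = 49/36 + 20447/3240*γ12
Summing the partial products and collecting blades:
Answer: 13889/1620 + 15407/3240*γ12


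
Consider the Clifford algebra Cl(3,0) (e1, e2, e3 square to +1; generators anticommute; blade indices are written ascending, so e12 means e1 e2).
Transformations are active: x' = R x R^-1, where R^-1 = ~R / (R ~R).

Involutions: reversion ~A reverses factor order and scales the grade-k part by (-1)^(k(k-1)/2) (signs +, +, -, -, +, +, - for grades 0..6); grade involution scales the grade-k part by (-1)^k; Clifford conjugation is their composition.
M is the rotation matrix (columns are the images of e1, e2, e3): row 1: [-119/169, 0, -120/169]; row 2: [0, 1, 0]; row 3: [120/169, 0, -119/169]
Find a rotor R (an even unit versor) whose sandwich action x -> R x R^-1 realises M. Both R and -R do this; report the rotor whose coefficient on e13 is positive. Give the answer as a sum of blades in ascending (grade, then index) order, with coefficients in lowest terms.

Method: write R = a + b12*e12 + b13*e13 + b23*e23 with a^2 + b12^2 + b13^2 + b23^2 = 1 (so R^-1 = ~R). Expanding the columns R e_j ~R gives tr M = 4a^2 - 1 and, from the antisymmetric part, M21 - M12 = -4a*b12, M13 - M31 = 4a*b13, M32 - M23 = -4a*b23.
Here tr M = -69/169, so a^2 = (1 + tr M)/4 = 25/169 and a = ±5/13. Taking a = 5/13: M21 - M12 = 0, M13 - M31 = -240/169, M32 - M23 = 0, giving b12 = 0, b13 = -12/13, b23 = 0, i.e. R = 5/13 - 12/13*e13.
Its e13 coefficient is negative, so report the other preimage -R.
Answer: -5/13 + 12/13*e13. Why the constraint matters: R and -R act identically through the sandwich — M has trace -69/169 either way — so only the sign condition on e13 picks one of the two preimages.


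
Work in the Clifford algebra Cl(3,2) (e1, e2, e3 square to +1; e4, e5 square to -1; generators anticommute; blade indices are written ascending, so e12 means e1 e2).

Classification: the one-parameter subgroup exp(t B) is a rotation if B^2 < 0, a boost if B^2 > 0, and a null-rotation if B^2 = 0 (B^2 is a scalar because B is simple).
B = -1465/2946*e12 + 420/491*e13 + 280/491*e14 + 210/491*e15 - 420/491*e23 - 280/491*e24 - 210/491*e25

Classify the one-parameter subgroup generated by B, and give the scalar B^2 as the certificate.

B^2 term by term: the squares give (-1465/2946)^2*(e12)^2 + (420/491)^2*(e13)^2 + (280/491)^2*(e14)^2 + (210/491)^2*(e15)^2 + (-420/491)^2*(e23)^2 + (-280/491)^2*(e24)^2 + (-210/491)^2*(e25)^2 = 2146225/8678916*(-1) + 176400/241081*(-1) + 78400/241081*(+1) + 44100/241081*(+1) + 176400/241081*(-1) + 78400/241081*(+1) + 44100/241081*(+1) = -25/36 (each basis 2-blade squares to minus the product of its generators' squares); cross terms between blades sharing an index anticommute and cancel; the commuting (index-disjoint) pairs give grade-4 terms 2*c*c'*(blade product), which cancel blade by blade — e1234: 235200/241081 - 235200/241081 = 0; e1235: 176400/241081 - 176400/241081 = 0; e1245: 117600/241081 - 117600/241081 = 0 — confirming B is simple. So B^2 = -25/36.
Answer: rotation, certificate B^2 = -25/36. One invariant decides it: the square -25/36 survives every conjugation, and its sign is exactly the classification.


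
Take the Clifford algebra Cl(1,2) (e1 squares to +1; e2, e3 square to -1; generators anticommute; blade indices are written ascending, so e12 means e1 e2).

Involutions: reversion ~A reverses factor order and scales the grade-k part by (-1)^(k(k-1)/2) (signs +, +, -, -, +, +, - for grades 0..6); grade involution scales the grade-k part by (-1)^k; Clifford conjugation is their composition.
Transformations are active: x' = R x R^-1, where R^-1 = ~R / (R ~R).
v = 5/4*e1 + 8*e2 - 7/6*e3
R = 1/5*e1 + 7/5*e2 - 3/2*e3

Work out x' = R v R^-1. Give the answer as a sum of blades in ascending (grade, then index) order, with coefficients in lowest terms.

~R = 1/5*e1 + 7/5*e2 - 3/2*e3, and R ~R = -417/100, so R^-1 = ~R / (-417/100).
R v = -127/10 - 3/20*e12 + 197/120*e13 + 311/30*e23
Answer: -53/1668*e1 + 220/417*e2 - 6647/834*e3
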